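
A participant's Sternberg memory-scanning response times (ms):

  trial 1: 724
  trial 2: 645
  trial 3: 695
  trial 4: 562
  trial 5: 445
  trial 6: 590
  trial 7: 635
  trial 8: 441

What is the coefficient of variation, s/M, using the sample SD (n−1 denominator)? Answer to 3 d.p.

n = 8, Σ = 4737, M = 592.1250
Σ(x−M)² = 78004.875; s = √(78004.875/7) = 105.5630
CV = 105.5630 / 592.1250 = 0.17828

0.178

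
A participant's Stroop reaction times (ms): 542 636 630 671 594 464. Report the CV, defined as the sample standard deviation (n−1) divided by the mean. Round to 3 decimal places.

n = 6, Σ = 3537, M = 589.5000
Σ(x−M)² = 28471.500; s = √(28471.500/5) = 75.4606
CV = 75.4606 / 589.5000 = 0.12801

0.128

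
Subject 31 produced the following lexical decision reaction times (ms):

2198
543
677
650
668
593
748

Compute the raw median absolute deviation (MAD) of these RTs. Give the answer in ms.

75 ms

Sorted: 543, 593, 650, 668, 677, 748, 2198 → median = 668
|x − 668|: 1530, 125, 9, 18, 0, 75, 80
Sorted deviations: 0, 9, 18, 75, 80, 125, 1530 → MAD = 75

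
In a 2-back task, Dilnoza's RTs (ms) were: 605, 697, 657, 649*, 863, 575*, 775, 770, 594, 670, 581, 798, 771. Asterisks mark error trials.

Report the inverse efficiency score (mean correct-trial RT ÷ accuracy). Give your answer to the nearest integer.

Correct trials (n=11): 605, 697, 657, 863, 775, 770, 594, 670, 581, 798, 771
Mean correct RT = 7781/11 = 707.3636 ms
Proportion correct = 11/13
IES = 707.3636 / (11/13) = 835.975 ms

836 ms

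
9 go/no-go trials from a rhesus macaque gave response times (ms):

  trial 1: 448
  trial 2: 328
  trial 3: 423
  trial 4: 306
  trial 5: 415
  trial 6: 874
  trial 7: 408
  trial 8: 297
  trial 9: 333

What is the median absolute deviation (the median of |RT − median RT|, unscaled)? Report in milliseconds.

Sorted: 297, 306, 328, 333, 408, 415, 423, 448, 874 → median = 408
|x − 408|: 40, 80, 15, 102, 7, 466, 0, 111, 75
Sorted deviations: 0, 7, 15, 40, 75, 80, 102, 111, 466 → MAD = 75

75 ms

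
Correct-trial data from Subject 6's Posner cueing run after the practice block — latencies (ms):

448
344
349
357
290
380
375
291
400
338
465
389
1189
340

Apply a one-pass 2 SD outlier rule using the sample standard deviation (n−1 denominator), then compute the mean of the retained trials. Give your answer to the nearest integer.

n = 14, ΣRT = 5955, M = 425.357
Σ(x−M)² = 660205.21; s = √(660205.21/13) = 225.355
Cutoffs: 425.357 ± 2·225.355 → [-25.4, 876.1]
Outside: 1189 → excluded.
Retained (n=13): Σ = 4766, mean = 4766/13 = 366.615

367 ms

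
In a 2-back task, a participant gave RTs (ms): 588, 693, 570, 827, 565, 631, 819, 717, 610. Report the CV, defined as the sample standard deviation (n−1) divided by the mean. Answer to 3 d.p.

n = 9, Σ = 6020, M = 668.8889
Σ(x−M)² = 82446.889; s = √(82446.889/8) = 101.5178
CV = 101.5178 / 668.8889 = 0.15177

0.152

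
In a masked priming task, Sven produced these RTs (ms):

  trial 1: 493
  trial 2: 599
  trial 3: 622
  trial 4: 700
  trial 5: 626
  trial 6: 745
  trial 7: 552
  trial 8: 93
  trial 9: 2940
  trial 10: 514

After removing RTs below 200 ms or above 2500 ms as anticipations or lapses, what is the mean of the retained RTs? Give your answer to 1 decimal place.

606.4 ms

Excluded: 93, 2940
Retained (n=8): Σ = 4851
Mean = 4851/8 = 606.3750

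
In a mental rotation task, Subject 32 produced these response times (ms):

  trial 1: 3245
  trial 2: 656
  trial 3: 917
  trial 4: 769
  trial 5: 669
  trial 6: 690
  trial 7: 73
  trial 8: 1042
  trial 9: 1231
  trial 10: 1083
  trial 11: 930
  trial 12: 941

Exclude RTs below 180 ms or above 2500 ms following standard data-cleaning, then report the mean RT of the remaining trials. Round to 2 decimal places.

892.80 ms

Excluded: 73, 3245
Retained (n=10): Σ = 8928
Mean = 8928/10 = 892.8000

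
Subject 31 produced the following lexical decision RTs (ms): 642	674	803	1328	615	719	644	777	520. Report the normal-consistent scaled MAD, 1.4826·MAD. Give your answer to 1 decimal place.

87.5 ms

Sorted: 520, 615, 642, 644, 674, 719, 777, 803, 1328 → median = 674
|x − 674| sorted: 0, 30, 32, 45, 59, 103, 129, 154, 654 → MAD = 59
Robust SD ≈ 1.4826 × 59 = 87.473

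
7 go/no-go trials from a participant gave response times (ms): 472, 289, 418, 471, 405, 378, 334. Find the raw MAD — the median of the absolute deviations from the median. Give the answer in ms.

66 ms

Sorted: 289, 334, 378, 405, 418, 471, 472 → median = 405
|x − 405|: 67, 116, 13, 66, 0, 27, 71
Sorted deviations: 0, 13, 27, 66, 67, 71, 116 → MAD = 66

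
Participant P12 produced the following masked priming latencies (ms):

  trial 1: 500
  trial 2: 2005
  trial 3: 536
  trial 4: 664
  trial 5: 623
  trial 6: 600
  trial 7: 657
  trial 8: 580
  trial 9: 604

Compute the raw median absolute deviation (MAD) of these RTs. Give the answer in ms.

Sorted: 500, 536, 580, 600, 604, 623, 657, 664, 2005 → median = 604
|x − 604|: 104, 1401, 68, 60, 19, 4, 53, 24, 0
Sorted deviations: 0, 4, 19, 24, 53, 60, 68, 104, 1401 → MAD = 53

53 ms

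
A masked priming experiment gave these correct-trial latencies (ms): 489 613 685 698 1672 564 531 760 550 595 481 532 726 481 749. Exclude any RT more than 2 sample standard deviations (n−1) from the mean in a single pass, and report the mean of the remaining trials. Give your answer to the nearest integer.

n = 15, ΣRT = 10126, M = 675.067
Σ(x−M)² = 1199182.93; s = √(1199182.93/14) = 292.670
Cutoffs: 675.067 ± 2·292.670 → [89.7, 1260.4]
Outside: 1672 → excluded.
Retained (n=14): Σ = 8454, mean = 8454/14 = 603.857

604 ms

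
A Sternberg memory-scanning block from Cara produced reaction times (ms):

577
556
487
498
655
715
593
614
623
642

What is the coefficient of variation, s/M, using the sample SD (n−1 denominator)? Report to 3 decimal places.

0.118

n = 10, Σ = 5960, M = 596.0000
Σ(x−M)² = 44266.000; s = √(44266.000/9) = 70.1316
CV = 70.1316 / 596.0000 = 0.11767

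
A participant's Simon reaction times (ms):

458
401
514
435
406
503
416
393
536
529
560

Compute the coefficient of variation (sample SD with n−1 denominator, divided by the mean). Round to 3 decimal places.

n = 11, Σ = 5151, M = 468.2727
Σ(x−M)² = 38000.182; s = √(38000.182/10) = 61.6443
CV = 61.6443 / 468.2727 = 0.13164

0.132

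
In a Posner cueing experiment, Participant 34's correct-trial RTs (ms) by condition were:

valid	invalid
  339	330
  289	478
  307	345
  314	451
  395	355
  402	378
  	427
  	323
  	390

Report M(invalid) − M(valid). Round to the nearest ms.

45 ms

M(valid) = 2046/6 = 341.000
M(invalid) = 3477/9 = 386.333
Difference = 386.333 − 341.000 = 45.333 ms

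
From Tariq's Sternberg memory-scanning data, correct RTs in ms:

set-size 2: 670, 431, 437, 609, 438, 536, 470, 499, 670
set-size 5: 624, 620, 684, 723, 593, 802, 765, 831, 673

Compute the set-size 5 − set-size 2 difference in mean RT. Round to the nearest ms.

M(set-size 2) = 4760/9 = 528.889
M(set-size 5) = 6315/9 = 701.667
Difference = 701.667 − 528.889 = 172.778 ms

173 ms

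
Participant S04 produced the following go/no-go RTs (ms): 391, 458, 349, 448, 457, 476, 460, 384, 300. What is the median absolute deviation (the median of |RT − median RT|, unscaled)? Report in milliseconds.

28 ms

Sorted: 300, 349, 384, 391, 448, 457, 458, 460, 476 → median = 448
|x − 448|: 57, 10, 99, 0, 9, 28, 12, 64, 148
Sorted deviations: 0, 9, 10, 12, 28, 57, 64, 99, 148 → MAD = 28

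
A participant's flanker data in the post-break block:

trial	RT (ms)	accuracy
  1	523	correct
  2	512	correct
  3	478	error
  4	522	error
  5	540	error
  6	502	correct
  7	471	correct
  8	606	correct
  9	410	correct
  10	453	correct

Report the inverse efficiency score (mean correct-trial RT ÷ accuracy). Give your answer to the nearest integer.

710 ms

Correct trials (n=7): 523, 512, 502, 471, 606, 410, 453
Mean correct RT = 3477/7 = 496.7143 ms
Proportion correct = 7/10
IES = 496.7143 / (7/10) = 709.592 ms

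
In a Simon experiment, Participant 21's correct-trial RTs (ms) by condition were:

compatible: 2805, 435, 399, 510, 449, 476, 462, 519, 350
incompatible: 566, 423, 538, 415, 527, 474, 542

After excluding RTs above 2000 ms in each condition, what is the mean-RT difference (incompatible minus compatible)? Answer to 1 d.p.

compatible: exclude 2805
M(compatible) = 3600/8 = 450.000
M(incompatible) = 3485/7 = 497.857
Difference = 497.857 − 450.000 = 47.857 ms

47.9 ms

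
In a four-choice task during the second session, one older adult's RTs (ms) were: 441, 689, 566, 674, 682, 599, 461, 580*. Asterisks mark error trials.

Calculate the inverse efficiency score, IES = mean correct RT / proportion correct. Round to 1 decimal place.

671.3 ms

Correct trials (n=7): 441, 689, 566, 674, 682, 599, 461
Mean correct RT = 4112/7 = 587.4286 ms
Proportion correct = 7/8
IES = 587.4286 / (7/8) = 671.347 ms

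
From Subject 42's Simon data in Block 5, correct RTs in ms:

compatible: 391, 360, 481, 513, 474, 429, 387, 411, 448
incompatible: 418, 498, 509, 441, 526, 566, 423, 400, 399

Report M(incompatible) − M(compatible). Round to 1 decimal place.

M(compatible) = 3894/9 = 432.667
M(incompatible) = 4180/9 = 464.444
Difference = 464.444 − 432.667 = 31.778 ms

31.8 ms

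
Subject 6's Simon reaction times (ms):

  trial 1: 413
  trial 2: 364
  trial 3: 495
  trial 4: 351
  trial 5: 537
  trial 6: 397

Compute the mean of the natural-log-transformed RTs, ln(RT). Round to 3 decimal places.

ln(RT): 6.0234, 5.8972, 6.2046, 5.8608, 6.2860, 5.9839
Σ ln(RT) = 36.2559
Mean = 36.2559/6 = 6.04265

6.043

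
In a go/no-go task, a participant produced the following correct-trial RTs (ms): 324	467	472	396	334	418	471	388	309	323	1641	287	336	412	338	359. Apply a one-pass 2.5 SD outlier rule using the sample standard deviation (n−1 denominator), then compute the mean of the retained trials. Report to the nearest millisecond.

376 ms

n = 16, ΣRT = 7275, M = 454.688
Σ(x−M)² = 1554303.44; s = √(1554303.44/15) = 321.901
Cutoffs: 454.688 ± 2.5·321.901 → [-350.1, 1259.4]
Outside: 1641 → excluded.
Retained (n=15): Σ = 5634, mean = 5634/15 = 375.600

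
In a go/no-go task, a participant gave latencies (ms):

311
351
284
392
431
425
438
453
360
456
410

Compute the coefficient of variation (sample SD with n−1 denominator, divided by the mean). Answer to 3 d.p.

n = 11, Σ = 4311, M = 391.9091
Σ(x−M)² = 33796.909; s = √(33796.909/10) = 58.1351
CV = 58.1351 / 391.9091 = 0.14834

0.148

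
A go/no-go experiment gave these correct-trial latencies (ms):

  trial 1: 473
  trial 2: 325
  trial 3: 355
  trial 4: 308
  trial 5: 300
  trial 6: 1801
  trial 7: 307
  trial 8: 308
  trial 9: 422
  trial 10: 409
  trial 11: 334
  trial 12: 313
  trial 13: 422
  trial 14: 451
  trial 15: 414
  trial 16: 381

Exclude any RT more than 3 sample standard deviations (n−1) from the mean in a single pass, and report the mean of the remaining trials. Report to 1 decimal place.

n = 16, ΣRT = 7323, M = 457.688
Σ(x−M)² = 1974243.44; s = √(1974243.44/15) = 362.790
Cutoffs: 457.688 ± 3·362.790 → [-630.7, 1546.1]
Outside: 1801 → excluded.
Retained (n=15): Σ = 5522, mean = 5522/15 = 368.133

368.1 ms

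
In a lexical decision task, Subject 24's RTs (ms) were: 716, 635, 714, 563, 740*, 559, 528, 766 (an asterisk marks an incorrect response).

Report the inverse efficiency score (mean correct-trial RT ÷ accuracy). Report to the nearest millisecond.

Correct trials (n=7): 716, 635, 714, 563, 559, 528, 766
Mean correct RT = 4481/7 = 640.1429 ms
Proportion correct = 7/8
IES = 640.1429 / (7/8) = 731.592 ms

732 ms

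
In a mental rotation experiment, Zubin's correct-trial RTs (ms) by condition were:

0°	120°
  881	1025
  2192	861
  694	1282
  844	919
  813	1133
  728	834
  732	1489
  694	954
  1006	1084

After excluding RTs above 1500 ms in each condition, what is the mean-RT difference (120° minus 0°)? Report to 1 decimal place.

265.6 ms

0°: exclude 2192
M(0°) = 6392/8 = 799.000
M(120°) = 9581/9 = 1064.556
Difference = 1064.556 − 799.000 = 265.556 ms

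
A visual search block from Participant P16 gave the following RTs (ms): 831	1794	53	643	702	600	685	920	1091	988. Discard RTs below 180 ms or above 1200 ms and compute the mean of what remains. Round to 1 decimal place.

807.5 ms

Excluded: 53, 1794
Retained (n=8): Σ = 6460
Mean = 6460/8 = 807.5000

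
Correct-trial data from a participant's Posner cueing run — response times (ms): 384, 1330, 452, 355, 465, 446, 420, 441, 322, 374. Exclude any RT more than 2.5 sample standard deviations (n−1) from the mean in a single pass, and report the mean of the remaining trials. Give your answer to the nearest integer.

n = 10, ΣRT = 4989, M = 498.900
Σ(x−M)² = 787254.90; s = √(787254.90/9) = 295.758
Cutoffs: 498.900 ± 2.5·295.758 → [-240.5, 1238.3]
Outside: 1330 → excluded.
Retained (n=9): Σ = 3659, mean = 3659/9 = 406.556

407 ms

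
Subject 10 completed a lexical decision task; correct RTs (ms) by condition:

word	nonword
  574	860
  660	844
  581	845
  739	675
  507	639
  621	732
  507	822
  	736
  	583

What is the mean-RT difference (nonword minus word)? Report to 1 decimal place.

150.0 ms

M(word) = 4189/7 = 598.429
M(nonword) = 6736/9 = 748.444
Difference = 748.444 − 598.429 = 150.016 ms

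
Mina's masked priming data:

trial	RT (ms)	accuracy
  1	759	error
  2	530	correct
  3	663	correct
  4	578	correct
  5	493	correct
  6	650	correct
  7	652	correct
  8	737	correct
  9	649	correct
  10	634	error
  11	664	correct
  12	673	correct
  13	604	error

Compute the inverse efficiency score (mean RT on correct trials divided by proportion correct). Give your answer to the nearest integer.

818 ms

Correct trials (n=10): 530, 663, 578, 493, 650, 652, 737, 649, 664, 673
Mean correct RT = 6289/10 = 628.9000 ms
Proportion correct = 10/13
IES = 628.9000 / (10/13) = 817.570 ms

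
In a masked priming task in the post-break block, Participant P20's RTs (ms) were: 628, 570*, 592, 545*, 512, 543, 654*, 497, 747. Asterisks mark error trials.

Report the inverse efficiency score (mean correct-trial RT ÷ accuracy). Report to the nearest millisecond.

Correct trials (n=6): 628, 592, 512, 543, 497, 747
Mean correct RT = 3519/6 = 586.5000 ms
Proportion correct = 6/9
IES = 586.5000 / (6/9) = 879.750 ms

880 ms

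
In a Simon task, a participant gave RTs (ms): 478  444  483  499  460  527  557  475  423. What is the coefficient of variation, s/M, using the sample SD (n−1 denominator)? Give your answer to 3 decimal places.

0.085

n = 9, Σ = 4346, M = 482.8889
Σ(x−M)² = 13406.889; s = √(13406.889/8) = 40.9373
CV = 40.9373 / 482.8889 = 0.08478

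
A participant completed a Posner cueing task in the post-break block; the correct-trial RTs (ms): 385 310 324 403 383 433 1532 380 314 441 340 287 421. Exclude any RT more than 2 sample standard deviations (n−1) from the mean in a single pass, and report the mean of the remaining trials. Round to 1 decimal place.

368.4 ms

n = 13, ΣRT = 5953, M = 457.923
Σ(x−M)² = 1279582.92; s = √(1279582.92/12) = 326.545
Cutoffs: 457.923 ± 2·326.545 → [-195.2, 1111.0]
Outside: 1532 → excluded.
Retained (n=12): Σ = 4421, mean = 4421/12 = 368.417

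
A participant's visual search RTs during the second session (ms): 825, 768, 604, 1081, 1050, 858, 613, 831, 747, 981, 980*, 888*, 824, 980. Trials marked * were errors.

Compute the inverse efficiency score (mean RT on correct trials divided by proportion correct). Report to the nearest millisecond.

Correct trials (n=12): 825, 768, 604, 1081, 1050, 858, 613, 831, 747, 981, 824, 980
Mean correct RT = 10162/12 = 846.8333 ms
Proportion correct = 12/14
IES = 846.8333 / (12/14) = 987.972 ms

988 ms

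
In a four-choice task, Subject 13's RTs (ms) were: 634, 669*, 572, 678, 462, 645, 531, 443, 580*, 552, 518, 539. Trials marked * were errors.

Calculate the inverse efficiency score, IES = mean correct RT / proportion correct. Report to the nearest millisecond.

669 ms

Correct trials (n=10): 634, 572, 678, 462, 645, 531, 443, 552, 518, 539
Mean correct RT = 5574/10 = 557.4000 ms
Proportion correct = 10/12
IES = 557.4000 / (10/12) = 668.880 ms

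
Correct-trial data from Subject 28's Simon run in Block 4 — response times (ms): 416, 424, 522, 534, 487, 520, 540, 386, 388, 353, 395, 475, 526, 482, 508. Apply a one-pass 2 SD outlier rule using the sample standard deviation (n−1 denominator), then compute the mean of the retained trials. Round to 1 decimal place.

n = 15, ΣRT = 6956, M = 463.733
Σ(x−M)² = 56774.93; s = √(56774.93/14) = 63.682
Cutoffs: 463.733 ± 2·63.682 → [336.4, 591.1]
No RTs fall outside the cutoffs; all 15 retained. Mean = 6956/15 = 463.733

463.7 ms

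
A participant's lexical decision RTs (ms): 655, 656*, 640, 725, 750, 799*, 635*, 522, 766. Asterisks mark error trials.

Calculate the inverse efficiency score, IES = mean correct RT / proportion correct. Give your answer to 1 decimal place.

Correct trials (n=6): 655, 640, 725, 750, 522, 766
Mean correct RT = 4058/6 = 676.3333 ms
Proportion correct = 6/9
IES = 676.3333 / (6/9) = 1014.500 ms

1014.5 ms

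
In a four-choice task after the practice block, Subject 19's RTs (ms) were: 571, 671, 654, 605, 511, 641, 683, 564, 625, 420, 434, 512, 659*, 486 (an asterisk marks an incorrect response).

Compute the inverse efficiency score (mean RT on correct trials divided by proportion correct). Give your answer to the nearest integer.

Correct trials (n=13): 571, 671, 654, 605, 511, 641, 683, 564, 625, 420, 434, 512, 486
Mean correct RT = 7377/13 = 567.4615 ms
Proportion correct = 13/14
IES = 567.4615 / (13/14) = 611.112 ms

611 ms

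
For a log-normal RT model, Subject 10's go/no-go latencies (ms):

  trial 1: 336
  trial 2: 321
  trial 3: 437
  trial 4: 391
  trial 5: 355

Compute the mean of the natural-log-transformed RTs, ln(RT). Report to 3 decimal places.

5.902

ln(RT): 5.8171, 5.7714, 6.0799, 5.9687, 5.8721
Σ ln(RT) = 29.5093
Mean = 29.5093/5 = 5.90186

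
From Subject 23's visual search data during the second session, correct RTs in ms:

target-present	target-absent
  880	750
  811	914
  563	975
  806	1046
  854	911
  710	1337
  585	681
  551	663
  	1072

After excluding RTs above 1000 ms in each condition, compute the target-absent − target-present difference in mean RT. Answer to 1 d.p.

target-absent: exclude 1046, 1337, 1072
M(target-present) = 5760/8 = 720.000
M(target-absent) = 4894/6 = 815.667
Difference = 815.667 − 720.000 = 95.667 ms

95.7 ms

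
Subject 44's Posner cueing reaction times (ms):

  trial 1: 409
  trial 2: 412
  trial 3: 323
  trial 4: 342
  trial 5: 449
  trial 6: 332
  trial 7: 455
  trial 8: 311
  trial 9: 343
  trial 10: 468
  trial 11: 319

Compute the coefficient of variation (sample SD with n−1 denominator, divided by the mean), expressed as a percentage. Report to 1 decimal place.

n = 11, Σ = 4163, M = 378.4545
Σ(x−M)² = 36816.727; s = √(36816.727/10) = 60.6768
CV = 60.6768 / 378.4545 = 0.16033 = 16.033%

16.0%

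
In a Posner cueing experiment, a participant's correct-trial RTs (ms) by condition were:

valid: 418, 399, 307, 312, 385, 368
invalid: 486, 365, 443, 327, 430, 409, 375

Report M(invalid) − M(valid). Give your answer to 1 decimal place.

M(valid) = 2189/6 = 364.833
M(invalid) = 2835/7 = 405.000
Difference = 405.000 − 364.833 = 40.167 ms

40.2 ms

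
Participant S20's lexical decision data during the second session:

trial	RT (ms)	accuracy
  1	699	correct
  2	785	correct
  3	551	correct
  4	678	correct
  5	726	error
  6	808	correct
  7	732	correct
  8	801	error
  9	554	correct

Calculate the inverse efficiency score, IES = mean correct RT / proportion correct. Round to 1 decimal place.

Correct trials (n=7): 699, 785, 551, 678, 808, 732, 554
Mean correct RT = 4807/7 = 686.7143 ms
Proportion correct = 7/9
IES = 686.7143 / (7/9) = 882.918 ms

882.9 ms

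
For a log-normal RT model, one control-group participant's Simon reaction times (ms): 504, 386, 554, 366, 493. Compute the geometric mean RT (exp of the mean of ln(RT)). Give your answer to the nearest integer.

455 ms

ln(RT): 6.2226, 5.9558, 6.3172, 5.9026, 6.2005
Mean ln(RT) = 30.5987/5 = 6.11974
Geometric mean = exp(6.11974) = 454.75 ms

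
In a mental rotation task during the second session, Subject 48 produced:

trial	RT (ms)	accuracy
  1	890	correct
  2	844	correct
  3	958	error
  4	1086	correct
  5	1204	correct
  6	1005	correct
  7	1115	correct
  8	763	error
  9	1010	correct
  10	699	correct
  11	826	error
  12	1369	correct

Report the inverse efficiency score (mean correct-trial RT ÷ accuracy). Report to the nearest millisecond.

1366 ms

Correct trials (n=9): 890, 844, 1086, 1204, 1005, 1115, 1010, 699, 1369
Mean correct RT = 9222/9 = 1024.6667 ms
Proportion correct = 9/12
IES = 1024.6667 / (9/12) = 1366.222 ms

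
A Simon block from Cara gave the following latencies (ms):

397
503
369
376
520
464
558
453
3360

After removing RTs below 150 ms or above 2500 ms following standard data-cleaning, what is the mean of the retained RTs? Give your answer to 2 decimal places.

455.00 ms

Excluded: 3360
Retained (n=8): Σ = 3640
Mean = 3640/8 = 455.0000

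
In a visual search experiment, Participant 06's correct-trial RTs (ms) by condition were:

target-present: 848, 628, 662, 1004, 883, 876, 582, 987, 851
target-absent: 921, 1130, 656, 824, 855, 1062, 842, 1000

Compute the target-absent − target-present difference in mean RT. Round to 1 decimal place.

M(target-present) = 7321/9 = 813.444
M(target-absent) = 7290/8 = 911.250
Difference = 911.250 − 813.444 = 97.806 ms

97.8 ms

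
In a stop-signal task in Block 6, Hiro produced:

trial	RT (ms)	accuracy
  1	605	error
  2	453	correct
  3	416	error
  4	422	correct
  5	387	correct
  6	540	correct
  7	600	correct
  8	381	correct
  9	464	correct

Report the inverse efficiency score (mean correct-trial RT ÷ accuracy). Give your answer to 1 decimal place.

596.4 ms

Correct trials (n=7): 453, 422, 387, 540, 600, 381, 464
Mean correct RT = 3247/7 = 463.8571 ms
Proportion correct = 7/9
IES = 463.8571 / (7/9) = 596.388 ms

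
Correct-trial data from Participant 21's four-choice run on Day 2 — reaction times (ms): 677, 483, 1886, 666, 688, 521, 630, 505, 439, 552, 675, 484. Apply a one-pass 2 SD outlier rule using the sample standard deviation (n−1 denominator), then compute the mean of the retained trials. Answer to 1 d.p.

n = 12, ΣRT = 8206, M = 683.833
Σ(x−M)² = 1664649.67; s = √(1664649.67/11) = 389.014
Cutoffs: 683.833 ± 2·389.014 → [-94.2, 1461.9]
Outside: 1886 → excluded.
Retained (n=11): Σ = 6320, mean = 6320/11 = 574.545

574.5 ms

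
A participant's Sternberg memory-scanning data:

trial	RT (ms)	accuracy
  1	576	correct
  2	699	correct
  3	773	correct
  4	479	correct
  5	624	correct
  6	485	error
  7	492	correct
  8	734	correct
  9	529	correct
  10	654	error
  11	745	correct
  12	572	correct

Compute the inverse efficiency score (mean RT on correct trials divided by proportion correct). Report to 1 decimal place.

Correct trials (n=10): 576, 699, 773, 479, 624, 492, 734, 529, 745, 572
Mean correct RT = 6223/10 = 622.3000 ms
Proportion correct = 10/12
IES = 622.3000 / (10/12) = 746.760 ms

746.8 ms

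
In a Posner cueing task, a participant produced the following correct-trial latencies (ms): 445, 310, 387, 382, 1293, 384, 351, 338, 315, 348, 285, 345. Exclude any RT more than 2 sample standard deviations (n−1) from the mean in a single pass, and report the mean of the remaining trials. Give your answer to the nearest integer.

n = 12, ΣRT = 5183, M = 431.917
Σ(x−M)² = 828522.92; s = √(828522.92/11) = 274.445
Cutoffs: 431.917 ± 2·274.445 → [-117.0, 980.8]
Outside: 1293 → excluded.
Retained (n=11): Σ = 3890, mean = 3890/11 = 353.636

354 ms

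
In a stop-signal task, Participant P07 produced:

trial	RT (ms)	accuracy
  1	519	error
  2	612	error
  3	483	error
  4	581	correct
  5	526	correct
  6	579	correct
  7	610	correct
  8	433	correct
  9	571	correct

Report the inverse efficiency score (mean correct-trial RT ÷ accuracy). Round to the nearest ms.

825 ms

Correct trials (n=6): 581, 526, 579, 610, 433, 571
Mean correct RT = 3300/6 = 550.0000 ms
Proportion correct = 6/9
IES = 550.0000 / (6/9) = 825.000 ms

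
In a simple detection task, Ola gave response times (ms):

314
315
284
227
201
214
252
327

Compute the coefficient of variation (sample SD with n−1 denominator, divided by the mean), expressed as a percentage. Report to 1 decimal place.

18.7%

n = 8, Σ = 2134, M = 266.7500
Σ(x−M)² = 17391.500; s = √(17391.500/7) = 49.8448
CV = 49.8448 / 266.7500 = 0.18686 = 18.686%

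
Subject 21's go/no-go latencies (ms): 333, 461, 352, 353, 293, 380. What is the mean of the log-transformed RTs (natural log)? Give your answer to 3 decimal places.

5.882

ln(RT): 5.8081, 6.1334, 5.8636, 5.8665, 5.6802, 5.9402
Σ ln(RT) = 35.2920
Mean = 35.2920/6 = 5.88200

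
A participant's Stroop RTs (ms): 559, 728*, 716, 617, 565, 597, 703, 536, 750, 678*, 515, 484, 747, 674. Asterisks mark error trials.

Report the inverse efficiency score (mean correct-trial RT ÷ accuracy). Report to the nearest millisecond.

726 ms

Correct trials (n=12): 559, 716, 617, 565, 597, 703, 536, 750, 515, 484, 747, 674
Mean correct RT = 7463/12 = 621.9167 ms
Proportion correct = 12/14
IES = 621.9167 / (12/14) = 725.569 ms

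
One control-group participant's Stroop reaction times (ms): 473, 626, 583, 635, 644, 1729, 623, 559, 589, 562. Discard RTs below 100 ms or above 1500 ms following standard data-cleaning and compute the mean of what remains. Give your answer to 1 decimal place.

588.2 ms

Excluded: 1729
Retained (n=9): Σ = 5294
Mean = 5294/9 = 588.2222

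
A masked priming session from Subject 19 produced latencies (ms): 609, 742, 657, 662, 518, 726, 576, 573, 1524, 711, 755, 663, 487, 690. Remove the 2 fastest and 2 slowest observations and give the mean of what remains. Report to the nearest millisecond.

Sorted: 487, 518, 573, 576, 609, 657, 662, 663, 690, 711, 726, 742, 755, 1524
Drop lowest 2 (487, 518) and highest 2 (755, 1524)
Remaining (n=10): Σ = 6609, mean = 6609/10 = 660.900

661 ms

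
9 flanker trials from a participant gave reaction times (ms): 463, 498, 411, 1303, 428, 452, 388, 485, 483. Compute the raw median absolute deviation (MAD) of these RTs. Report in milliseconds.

35 ms

Sorted: 388, 411, 428, 452, 463, 483, 485, 498, 1303 → median = 463
|x − 463|: 0, 35, 52, 840, 35, 11, 75, 22, 20
Sorted deviations: 0, 11, 20, 22, 35, 35, 52, 75, 840 → MAD = 35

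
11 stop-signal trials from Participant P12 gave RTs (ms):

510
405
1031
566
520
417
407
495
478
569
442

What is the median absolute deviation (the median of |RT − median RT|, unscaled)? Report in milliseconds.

71 ms

Sorted: 405, 407, 417, 442, 478, 495, 510, 520, 566, 569, 1031 → median = 495
|x − 495|: 15, 90, 536, 71, 25, 78, 88, 0, 17, 74, 53
Sorted deviations: 0, 15, 17, 25, 53, 71, 74, 78, 88, 90, 536 → MAD = 71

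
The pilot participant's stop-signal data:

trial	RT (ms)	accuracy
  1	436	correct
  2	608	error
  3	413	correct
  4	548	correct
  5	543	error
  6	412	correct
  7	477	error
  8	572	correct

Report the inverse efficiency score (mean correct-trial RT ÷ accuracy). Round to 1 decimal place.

Correct trials (n=5): 436, 413, 548, 412, 572
Mean correct RT = 2381/5 = 476.2000 ms
Proportion correct = 5/8
IES = 476.2000 / (5/8) = 761.920 ms

761.9 ms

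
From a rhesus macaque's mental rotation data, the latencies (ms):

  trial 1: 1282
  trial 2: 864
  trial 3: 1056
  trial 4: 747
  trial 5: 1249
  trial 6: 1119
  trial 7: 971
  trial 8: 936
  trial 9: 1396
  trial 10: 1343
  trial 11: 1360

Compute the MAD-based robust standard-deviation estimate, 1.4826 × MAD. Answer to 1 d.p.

271.3 ms

Sorted: 747, 864, 936, 971, 1056, 1119, 1249, 1282, 1343, 1360, 1396 → median = 1119
|x − 1119| sorted: 0, 63, 130, 148, 163, 183, 224, 241, 255, 277, 372 → MAD = 183
Robust SD ≈ 1.4826 × 183 = 271.316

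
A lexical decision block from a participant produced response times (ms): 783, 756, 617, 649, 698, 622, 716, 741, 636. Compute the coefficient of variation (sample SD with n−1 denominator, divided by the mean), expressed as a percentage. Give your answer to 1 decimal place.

9.0%

n = 9, Σ = 6218, M = 690.8889
Σ(x−M)² = 30888.889; s = √(30888.889/8) = 62.1378
CV = 62.1378 / 690.8889 = 0.08994 = 8.994%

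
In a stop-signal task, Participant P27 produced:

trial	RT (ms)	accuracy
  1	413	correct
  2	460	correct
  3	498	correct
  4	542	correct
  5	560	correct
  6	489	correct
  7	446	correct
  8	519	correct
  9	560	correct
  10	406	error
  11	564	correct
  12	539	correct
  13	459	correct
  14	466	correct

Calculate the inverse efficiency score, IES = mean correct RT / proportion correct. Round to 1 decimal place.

Correct trials (n=13): 413, 460, 498, 542, 560, 489, 446, 519, 560, 564, 539, 459, 466
Mean correct RT = 6515/13 = 501.1538 ms
Proportion correct = 13/14
IES = 501.1538 / (13/14) = 539.704 ms

539.7 ms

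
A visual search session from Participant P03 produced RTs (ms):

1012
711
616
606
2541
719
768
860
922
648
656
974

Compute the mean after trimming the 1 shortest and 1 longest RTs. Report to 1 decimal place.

788.6 ms

Sorted: 606, 616, 648, 656, 711, 719, 768, 860, 922, 974, 1012, 2541
Drop lowest 1 (606) and highest 1 (2541)
Remaining (n=10): Σ = 7886, mean = 7886/10 = 788.600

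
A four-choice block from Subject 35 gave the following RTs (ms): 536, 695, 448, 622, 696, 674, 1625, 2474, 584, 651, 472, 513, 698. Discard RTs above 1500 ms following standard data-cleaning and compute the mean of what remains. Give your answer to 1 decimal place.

Excluded: 1625, 2474
Retained (n=11): Σ = 6589
Mean = 6589/11 = 599.0000

599.0 ms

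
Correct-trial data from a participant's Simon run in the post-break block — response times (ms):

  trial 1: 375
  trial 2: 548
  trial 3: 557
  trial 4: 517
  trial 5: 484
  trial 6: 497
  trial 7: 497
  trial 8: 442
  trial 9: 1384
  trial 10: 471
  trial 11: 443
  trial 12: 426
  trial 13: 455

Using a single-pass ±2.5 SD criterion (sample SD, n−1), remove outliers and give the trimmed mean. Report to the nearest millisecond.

476 ms

n = 13, ΣRT = 7096, M = 545.846
Σ(x−M)² = 790827.69; s = √(790827.69/12) = 256.714
Cutoffs: 545.846 ± 2.5·256.714 → [-95.9, 1187.6]
Outside: 1384 → excluded.
Retained (n=12): Σ = 5712, mean = 5712/12 = 476.000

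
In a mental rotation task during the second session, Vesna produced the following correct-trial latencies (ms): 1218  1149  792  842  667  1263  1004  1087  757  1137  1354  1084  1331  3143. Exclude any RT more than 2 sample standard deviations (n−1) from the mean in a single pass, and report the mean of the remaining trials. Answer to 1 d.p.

n = 14, ΣRT = 16828, M = 1202.000
Σ(x−M)² = 4666540.00; s = √(4666540.00/13) = 599.137
Cutoffs: 1202.000 ± 2·599.137 → [3.7, 2400.3]
Outside: 3143 → excluded.
Retained (n=13): Σ = 13685, mean = 13685/13 = 1052.692

1052.7 ms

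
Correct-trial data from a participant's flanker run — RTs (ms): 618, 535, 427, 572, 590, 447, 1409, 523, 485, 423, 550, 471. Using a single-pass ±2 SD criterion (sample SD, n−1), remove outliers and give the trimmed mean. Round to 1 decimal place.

512.8 ms

n = 12, ΣRT = 7050, M = 587.500
Σ(x−M)² = 781001.00; s = √(781001.00/11) = 266.458
Cutoffs: 587.500 ± 2·266.458 → [54.6, 1120.4]
Outside: 1409 → excluded.
Retained (n=11): Σ = 5641, mean = 5641/11 = 512.818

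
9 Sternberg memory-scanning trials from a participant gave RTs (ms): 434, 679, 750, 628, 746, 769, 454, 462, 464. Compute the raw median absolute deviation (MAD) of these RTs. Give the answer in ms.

141 ms

Sorted: 434, 454, 462, 464, 628, 679, 746, 750, 769 → median = 628
|x − 628|: 194, 51, 122, 0, 118, 141, 174, 166, 164
Sorted deviations: 0, 51, 118, 122, 141, 164, 166, 174, 194 → MAD = 141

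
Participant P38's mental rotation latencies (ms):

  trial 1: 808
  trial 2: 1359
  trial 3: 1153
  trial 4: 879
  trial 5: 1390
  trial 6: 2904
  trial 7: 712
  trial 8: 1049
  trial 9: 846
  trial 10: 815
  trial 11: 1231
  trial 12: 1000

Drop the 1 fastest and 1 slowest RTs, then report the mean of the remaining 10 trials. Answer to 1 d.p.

1053.0 ms

Sorted: 712, 808, 815, 846, 879, 1000, 1049, 1153, 1231, 1359, 1390, 2904
Drop lowest 1 (712) and highest 1 (2904)
Remaining (n=10): Σ = 10530, mean = 10530/10 = 1053.000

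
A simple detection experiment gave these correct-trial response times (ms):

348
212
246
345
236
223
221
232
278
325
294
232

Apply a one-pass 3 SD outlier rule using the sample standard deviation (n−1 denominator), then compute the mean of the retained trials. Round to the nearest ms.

266 ms

n = 12, ΣRT = 3192, M = 266.000
Σ(x−M)² = 27776.00; s = √(27776.00/11) = 50.250
Cutoffs: 266.000 ± 3·50.250 → [115.2, 416.8]
No RTs fall outside the cutoffs; all 12 retained. Mean = 3192/12 = 266.000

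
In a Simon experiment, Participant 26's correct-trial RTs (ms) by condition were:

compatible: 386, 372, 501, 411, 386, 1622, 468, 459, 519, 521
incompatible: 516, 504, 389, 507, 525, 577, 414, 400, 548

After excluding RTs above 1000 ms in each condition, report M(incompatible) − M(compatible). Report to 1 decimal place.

39.7 ms

compatible: exclude 1622
M(compatible) = 4023/9 = 447.000
M(incompatible) = 4380/9 = 486.667
Difference = 486.667 − 447.000 = 39.667 ms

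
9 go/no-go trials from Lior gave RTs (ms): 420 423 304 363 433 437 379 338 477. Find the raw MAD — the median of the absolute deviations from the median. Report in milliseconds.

41 ms

Sorted: 304, 338, 363, 379, 420, 423, 433, 437, 477 → median = 420
|x − 420|: 0, 3, 116, 57, 13, 17, 41, 82, 57
Sorted deviations: 0, 3, 13, 17, 41, 57, 57, 82, 116 → MAD = 41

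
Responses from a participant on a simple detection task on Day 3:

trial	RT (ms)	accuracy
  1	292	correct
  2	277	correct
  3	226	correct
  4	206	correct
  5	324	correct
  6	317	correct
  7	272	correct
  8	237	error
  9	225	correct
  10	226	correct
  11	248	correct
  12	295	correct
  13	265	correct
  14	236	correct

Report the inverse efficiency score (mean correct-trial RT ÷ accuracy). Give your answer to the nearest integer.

282 ms

Correct trials (n=13): 292, 277, 226, 206, 324, 317, 272, 225, 226, 248, 295, 265, 236
Mean correct RT = 3409/13 = 262.2308 ms
Proportion correct = 13/14
IES = 262.2308 / (13/14) = 282.402 ms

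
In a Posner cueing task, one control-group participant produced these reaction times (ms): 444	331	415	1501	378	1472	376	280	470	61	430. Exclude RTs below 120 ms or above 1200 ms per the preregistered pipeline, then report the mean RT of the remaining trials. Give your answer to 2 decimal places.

Excluded: 61, 1472, 1501
Retained (n=8): Σ = 3124
Mean = 3124/8 = 390.5000

390.50 ms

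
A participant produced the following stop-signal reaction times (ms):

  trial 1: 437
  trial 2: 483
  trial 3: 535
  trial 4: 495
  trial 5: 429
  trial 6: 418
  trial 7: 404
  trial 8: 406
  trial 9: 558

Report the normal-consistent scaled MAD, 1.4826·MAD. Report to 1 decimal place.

Sorted: 404, 406, 418, 429, 437, 483, 495, 535, 558 → median = 437
|x − 437| sorted: 0, 8, 19, 31, 33, 46, 58, 98, 121 → MAD = 33
Robust SD ≈ 1.4826 × 33 = 48.926

48.9 ms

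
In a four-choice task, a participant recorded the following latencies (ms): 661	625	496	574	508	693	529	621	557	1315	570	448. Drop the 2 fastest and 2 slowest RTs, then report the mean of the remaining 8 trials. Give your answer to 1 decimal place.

580.6 ms

Sorted: 448, 496, 508, 529, 557, 570, 574, 621, 625, 661, 693, 1315
Drop lowest 2 (448, 496) and highest 2 (693, 1315)
Remaining (n=8): Σ = 4645, mean = 4645/8 = 580.625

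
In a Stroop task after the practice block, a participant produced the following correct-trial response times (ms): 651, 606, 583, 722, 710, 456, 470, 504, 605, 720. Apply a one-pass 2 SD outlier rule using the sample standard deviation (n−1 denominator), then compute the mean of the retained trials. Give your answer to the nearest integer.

n = 10, ΣRT = 6027, M = 602.700
Σ(x−M)² = 91114.10; s = √(91114.10/9) = 100.617
Cutoffs: 602.700 ± 2·100.617 → [401.5, 803.9]
No RTs fall outside the cutoffs; all 10 retained. Mean = 6027/10 = 602.700

603 ms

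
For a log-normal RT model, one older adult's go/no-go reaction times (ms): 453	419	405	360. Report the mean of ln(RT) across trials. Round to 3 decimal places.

6.011

ln(RT): 6.1159, 6.0379, 6.0039, 5.8861
Σ ln(RT) = 24.0438
Mean = 24.0438/4 = 6.01094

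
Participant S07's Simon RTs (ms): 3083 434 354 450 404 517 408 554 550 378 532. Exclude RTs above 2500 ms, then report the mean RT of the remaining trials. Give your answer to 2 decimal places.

Excluded: 3083
Retained (n=10): Σ = 4581
Mean = 4581/10 = 458.1000

458.10 ms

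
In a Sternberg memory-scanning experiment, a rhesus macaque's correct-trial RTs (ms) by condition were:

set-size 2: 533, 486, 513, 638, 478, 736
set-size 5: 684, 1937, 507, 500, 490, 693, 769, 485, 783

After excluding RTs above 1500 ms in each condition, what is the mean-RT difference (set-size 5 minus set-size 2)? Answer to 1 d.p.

49.9 ms

set-size 5: exclude 1937
M(set-size 2) = 3384/6 = 564.000
M(set-size 5) = 4911/8 = 613.875
Difference = 613.875 − 564.000 = 49.875 ms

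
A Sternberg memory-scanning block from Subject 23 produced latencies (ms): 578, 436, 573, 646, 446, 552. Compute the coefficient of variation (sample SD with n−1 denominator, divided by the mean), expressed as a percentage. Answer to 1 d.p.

n = 6, Σ = 3231, M = 538.5000
Σ(x−M)² = 33551.500; s = √(33551.500/5) = 81.9164
CV = 81.9164 / 538.5000 = 0.15212 = 15.212%

15.2%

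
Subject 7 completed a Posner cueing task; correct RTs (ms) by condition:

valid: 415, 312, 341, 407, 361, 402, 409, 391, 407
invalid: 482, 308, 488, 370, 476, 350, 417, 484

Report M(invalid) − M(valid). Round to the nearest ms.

M(valid) = 3445/9 = 382.778
M(invalid) = 3375/8 = 421.875
Difference = 421.875 − 382.778 = 39.097 ms

39 ms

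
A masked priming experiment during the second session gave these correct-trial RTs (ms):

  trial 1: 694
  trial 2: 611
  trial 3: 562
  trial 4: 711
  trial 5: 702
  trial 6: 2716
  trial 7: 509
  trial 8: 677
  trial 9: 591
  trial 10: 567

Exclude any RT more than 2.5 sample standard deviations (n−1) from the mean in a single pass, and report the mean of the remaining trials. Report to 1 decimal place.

n = 10, ΣRT = 8340, M = 834.000
Σ(x−M)² = 3978402.00; s = √(3978402.00/9) = 664.864
Cutoffs: 834.000 ± 2.5·664.864 → [-828.2, 2496.2]
Outside: 2716 → excluded.
Retained (n=9): Σ = 5624, mean = 5624/9 = 624.889

624.9 ms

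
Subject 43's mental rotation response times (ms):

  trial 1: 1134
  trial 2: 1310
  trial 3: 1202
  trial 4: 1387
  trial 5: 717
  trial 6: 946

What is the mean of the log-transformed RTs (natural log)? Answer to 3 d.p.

ln(RT): 7.0335, 7.1778, 7.0917, 7.2349, 6.5751, 6.8522
Σ ln(RT) = 41.9652
Mean = 41.9652/6 = 6.99421

6.994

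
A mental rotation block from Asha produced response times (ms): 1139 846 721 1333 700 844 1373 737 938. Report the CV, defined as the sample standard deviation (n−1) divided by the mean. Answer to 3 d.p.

0.272

n = 9, Σ = 8631, M = 959.0000
Σ(x−M)² = 543116.000; s = √(543116.000/8) = 260.5561
CV = 260.5561 / 959.0000 = 0.27170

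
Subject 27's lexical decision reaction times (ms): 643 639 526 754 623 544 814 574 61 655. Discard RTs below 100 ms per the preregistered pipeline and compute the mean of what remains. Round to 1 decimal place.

Excluded: 61
Retained (n=9): Σ = 5772
Mean = 5772/9 = 641.3333

641.3 ms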